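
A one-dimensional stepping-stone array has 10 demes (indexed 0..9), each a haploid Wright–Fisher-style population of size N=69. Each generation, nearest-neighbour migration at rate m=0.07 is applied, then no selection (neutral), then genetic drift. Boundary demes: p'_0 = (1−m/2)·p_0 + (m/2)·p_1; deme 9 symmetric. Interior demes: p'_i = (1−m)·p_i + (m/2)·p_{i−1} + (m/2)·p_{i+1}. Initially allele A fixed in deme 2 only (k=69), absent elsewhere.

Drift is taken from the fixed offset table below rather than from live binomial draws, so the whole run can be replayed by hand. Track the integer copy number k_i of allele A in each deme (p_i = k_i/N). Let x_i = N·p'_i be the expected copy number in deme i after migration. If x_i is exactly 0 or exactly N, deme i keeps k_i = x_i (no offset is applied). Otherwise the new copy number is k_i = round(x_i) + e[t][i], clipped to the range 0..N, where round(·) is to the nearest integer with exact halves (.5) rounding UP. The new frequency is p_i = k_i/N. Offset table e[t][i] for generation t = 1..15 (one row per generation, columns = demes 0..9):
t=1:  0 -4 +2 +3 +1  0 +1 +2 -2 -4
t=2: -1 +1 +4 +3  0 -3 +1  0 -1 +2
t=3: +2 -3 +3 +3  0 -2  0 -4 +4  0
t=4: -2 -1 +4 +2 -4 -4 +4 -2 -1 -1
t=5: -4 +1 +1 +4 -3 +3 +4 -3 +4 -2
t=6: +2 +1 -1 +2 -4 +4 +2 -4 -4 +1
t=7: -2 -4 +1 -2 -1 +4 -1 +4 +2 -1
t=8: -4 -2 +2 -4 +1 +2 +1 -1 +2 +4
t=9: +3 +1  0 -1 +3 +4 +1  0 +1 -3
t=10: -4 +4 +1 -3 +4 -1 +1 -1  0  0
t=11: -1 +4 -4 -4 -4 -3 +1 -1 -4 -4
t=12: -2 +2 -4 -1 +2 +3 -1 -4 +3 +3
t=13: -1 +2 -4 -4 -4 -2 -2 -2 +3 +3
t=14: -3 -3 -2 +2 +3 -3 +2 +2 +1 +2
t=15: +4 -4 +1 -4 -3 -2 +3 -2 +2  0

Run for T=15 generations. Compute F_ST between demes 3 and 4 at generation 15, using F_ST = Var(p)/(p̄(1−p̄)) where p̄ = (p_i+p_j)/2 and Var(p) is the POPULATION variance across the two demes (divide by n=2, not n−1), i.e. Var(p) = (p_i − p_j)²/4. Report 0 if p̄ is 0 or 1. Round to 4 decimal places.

t=0: k=[0 0 69 0 0 0 0 0 0 0]
t=1: x=[0.0000 2.4150 64.1700 2.4150 0.0000 0.0000 0.0000 0.0000 0.0000 0.0000] k=[0 0 66 5 0 0 0 0 0 0]
t=2: x=[0.0000 2.3100 61.5550 6.9600 0.1750 0.0000 0.0000 0.0000 0.0000 0.0000] k=[0 3 66 10 0 0 0 0 0 0]
t=3: x=[0.1050 5.1000 61.8350 11.6100 0.3500 0.0000 0.0000 0.0000 0.0000 0.0000] k=[2 2 65 15 0 0 0 0 0 0]
t=4: x=[2.0000 4.2050 61.0450 16.2250 0.5250 0.0000 0.0000 0.0000 0.0000 0.0000] k=[0 3 65 18 0 0 0 0 0 0]
t=5: x=[0.1050 5.0650 61.1850 19.0150 0.6300 0.0000 0.0000 0.0000 0.0000 0.0000] k=[0 6 62 23 0 0 0 0 0 0]
t=6: x=[0.2100 7.7500 58.6750 23.5600 0.8050 0.0000 0.0000 0.0000 0.0000 0.0000] k=[2 9 58 26 0 0 0 0 0 0]
t=7: x=[2.2450 10.4700 55.1650 26.2100 0.9100 0.0000 0.0000 0.0000 0.0000 0.0000] k=[0 6 56 24 0 0 0 0 0 0]
t=8: x=[0.2100 7.5400 53.1300 24.2800 0.8400 0.0000 0.0000 0.0000 0.0000 0.0000] k=[0 6 55 20 2 0 0 0 0 0]
t=9: x=[0.2100 7.5050 52.0600 20.5950 2.5600 0.0700 0.0000 0.0000 0.0000 0.0000] k=[3 9 52 20 6 4 0 0 0 0]
t=10: x=[3.2100 10.2950 49.3750 20.6300 6.4200 3.9300 0.1400 0.0000 0.0000 0.0000] k=[0 14 50 18 10 3 1 0 0 0]
t=11: x=[0.4900 14.7700 47.6200 18.8400 10.0350 3.1750 1.0350 0.0350 0.0000 0.0000] k=[0 19 44 15 6 0 2 0 0 0]
t=12: x=[0.6650 19.2100 42.1100 15.7000 6.1050 0.2800 1.8600 0.0700 0.0000 0.0000] k=[0 21 38 15 8 3 1 0 0 0]
t=13: x=[0.7350 20.8600 36.6000 15.5600 8.0700 3.1050 1.0350 0.0350 0.0000 0.0000] k=[0 23 33 12 4 1 0 0 0 0]
t=14: x=[0.8050 22.5450 31.9150 12.4550 4.1750 1.0700 0.0350 0.0000 0.0000 0.0000] k=[0 20 30 14 7 0 2 0 0 0]
t=15: x=[0.7000 19.6500 29.0900 14.3150 7.0000 0.3150 1.8600 0.0700 0.0000 0.0000] k=[5 16 30 10 4 0 5 0 0 0]

0.0207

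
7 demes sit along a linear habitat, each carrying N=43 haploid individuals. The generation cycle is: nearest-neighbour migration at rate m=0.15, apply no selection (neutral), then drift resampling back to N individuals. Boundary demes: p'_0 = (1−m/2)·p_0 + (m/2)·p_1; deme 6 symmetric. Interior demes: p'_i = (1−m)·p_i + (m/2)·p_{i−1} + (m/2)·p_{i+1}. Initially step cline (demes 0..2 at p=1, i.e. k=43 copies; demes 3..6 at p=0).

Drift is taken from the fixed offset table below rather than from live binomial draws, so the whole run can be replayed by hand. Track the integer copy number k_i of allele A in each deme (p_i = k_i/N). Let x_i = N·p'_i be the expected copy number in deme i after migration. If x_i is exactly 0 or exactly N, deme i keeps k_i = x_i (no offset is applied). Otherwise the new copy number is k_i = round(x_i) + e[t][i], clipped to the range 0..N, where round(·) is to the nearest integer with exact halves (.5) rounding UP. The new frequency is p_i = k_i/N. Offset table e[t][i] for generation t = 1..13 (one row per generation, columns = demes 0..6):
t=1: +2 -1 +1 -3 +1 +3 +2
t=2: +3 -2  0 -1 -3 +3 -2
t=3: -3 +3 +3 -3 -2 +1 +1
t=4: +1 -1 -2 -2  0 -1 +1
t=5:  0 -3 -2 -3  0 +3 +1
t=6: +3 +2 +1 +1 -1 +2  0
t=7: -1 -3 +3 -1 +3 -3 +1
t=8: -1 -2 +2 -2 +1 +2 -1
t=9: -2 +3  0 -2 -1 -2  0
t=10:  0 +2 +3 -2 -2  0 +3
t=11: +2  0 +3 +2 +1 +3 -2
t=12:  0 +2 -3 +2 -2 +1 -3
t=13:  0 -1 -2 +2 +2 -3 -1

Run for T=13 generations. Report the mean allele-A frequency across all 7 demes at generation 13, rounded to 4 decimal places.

t=0: k=[43 43 43 0 0 0 0]
t=1: x=[43.0000 43.0000 39.7750 3.2250 0.0000 0.0000 0.0000] k=[43 43 41 0 0 0 0]
t=2: x=[43.0000 42.8500 38.0750 3.0750 0.0000 0.0000 0.0000] k=[43 41 38 2 0 0 0]
t=3: x=[42.8500 40.9250 35.5250 4.5500 0.1500 0.0000 0.0000] k=[40 43 39 2 0 0 0]
t=4: x=[40.2250 42.4750 36.5250 4.6250 0.1500 0.0000 0.0000] k=[41 41 35 3 0 0 0]
t=5: x=[41.0000 40.5500 33.0500 5.1750 0.2250 0.0000 0.0000] k=[41 38 31 2 0 0 0]
t=6: x=[40.7750 37.7000 29.3500 4.0250 0.1500 0.0000 0.0000] k=[43 40 30 5 0 0 0]
t=7: x=[42.7750 39.4750 28.8750 6.5000 0.3750 0.0000 0.0000] k=[42 36 32 6 3 0 0]
t=8: x=[41.5500 36.1500 30.3500 7.7250 3.0000 0.2250 0.0000] k=[41 34 32 6 4 2 0]
t=9: x=[40.4750 34.3750 30.2000 7.8000 4.0000 2.0000 0.1500] k=[38 37 30 6 3 0 0]
t=10: x=[37.9250 36.5500 28.7250 7.5750 3.0000 0.2250 0.0000] k=[38 39 32 6 1 0 0]
t=11: x=[38.0750 38.4000 30.5750 7.5750 1.3000 0.0750 0.0000] k=[40 38 34 10 2 3 0]
t=12: x=[39.8500 37.8500 32.5000 11.2000 2.6750 2.7000 0.2250] k=[40 40 30 13 1 4 0]
t=13: x=[40.0000 39.2500 29.4750 13.3750 2.1250 3.4750 0.3000] k=[40 38 27 15 4 0 0]

0.4120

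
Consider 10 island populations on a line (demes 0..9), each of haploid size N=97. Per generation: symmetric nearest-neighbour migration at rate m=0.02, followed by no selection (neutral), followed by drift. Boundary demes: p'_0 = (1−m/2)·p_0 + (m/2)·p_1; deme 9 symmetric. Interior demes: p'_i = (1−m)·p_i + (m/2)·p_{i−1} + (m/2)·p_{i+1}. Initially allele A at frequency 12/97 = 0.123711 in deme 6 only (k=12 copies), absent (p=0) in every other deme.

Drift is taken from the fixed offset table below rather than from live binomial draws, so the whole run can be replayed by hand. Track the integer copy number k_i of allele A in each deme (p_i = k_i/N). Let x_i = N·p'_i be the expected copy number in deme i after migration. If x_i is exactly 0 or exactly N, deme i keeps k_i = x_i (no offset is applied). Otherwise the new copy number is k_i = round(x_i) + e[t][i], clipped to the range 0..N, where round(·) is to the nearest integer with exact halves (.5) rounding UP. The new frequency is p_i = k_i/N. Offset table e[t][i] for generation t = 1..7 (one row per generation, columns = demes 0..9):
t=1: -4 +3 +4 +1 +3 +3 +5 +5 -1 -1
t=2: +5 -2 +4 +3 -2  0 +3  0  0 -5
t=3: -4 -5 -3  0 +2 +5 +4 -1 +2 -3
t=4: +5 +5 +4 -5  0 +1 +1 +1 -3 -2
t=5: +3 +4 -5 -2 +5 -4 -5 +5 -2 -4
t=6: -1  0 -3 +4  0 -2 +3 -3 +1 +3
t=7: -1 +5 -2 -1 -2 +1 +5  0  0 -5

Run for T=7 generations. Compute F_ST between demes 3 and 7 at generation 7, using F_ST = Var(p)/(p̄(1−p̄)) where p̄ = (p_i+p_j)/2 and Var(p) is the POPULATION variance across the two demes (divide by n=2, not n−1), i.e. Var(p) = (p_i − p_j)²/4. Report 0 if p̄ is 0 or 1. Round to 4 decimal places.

0.0087

t=0: k=[0 0 0 0 0 0 12 0 0 0]
t=1: x=[0.0000 0.0000 0.0000 0.0000 0.0000 0.1200 11.7600 0.1200 0.0000 0.0000] k=[0 0 0 0 0 3 17 5 0 0]
t=2: x=[0.0000 0.0000 0.0000 0.0000 0.0300 3.1100 16.7400 5.0700 0.0500 0.0000] k=[0 0 0 0 0 3 20 5 0 0]
t=3: x=[0.0000 0.0000 0.0000 0.0000 0.0300 3.1400 19.6800 5.1000 0.0500 0.0000] k=[0 0 0 0 2 8 24 4 2 0]
t=4: x=[0.0000 0.0000 0.0000 0.0200 2.0400 8.1000 23.6400 4.1800 2.0000 0.0200] k=[0 0 0 0 2 9 25 5 0 0]
t=5: x=[0.0000 0.0000 0.0000 0.0200 2.0500 9.0900 24.6400 5.1500 0.0500 0.0000] k=[0 0 0 0 7 5 20 10 0 0]
t=6: x=[0.0000 0.0000 0.0000 0.0700 6.9100 5.1700 19.7500 10.0000 0.1000 0.0000] k=[0 0 0 4 7 3 23 7 1 0]
t=7: x=[0.0000 0.0000 0.0400 3.9900 6.9300 3.2400 22.6400 7.1000 1.0500 0.0100] k=[0 0 0 3 5 4 28 7 1 0]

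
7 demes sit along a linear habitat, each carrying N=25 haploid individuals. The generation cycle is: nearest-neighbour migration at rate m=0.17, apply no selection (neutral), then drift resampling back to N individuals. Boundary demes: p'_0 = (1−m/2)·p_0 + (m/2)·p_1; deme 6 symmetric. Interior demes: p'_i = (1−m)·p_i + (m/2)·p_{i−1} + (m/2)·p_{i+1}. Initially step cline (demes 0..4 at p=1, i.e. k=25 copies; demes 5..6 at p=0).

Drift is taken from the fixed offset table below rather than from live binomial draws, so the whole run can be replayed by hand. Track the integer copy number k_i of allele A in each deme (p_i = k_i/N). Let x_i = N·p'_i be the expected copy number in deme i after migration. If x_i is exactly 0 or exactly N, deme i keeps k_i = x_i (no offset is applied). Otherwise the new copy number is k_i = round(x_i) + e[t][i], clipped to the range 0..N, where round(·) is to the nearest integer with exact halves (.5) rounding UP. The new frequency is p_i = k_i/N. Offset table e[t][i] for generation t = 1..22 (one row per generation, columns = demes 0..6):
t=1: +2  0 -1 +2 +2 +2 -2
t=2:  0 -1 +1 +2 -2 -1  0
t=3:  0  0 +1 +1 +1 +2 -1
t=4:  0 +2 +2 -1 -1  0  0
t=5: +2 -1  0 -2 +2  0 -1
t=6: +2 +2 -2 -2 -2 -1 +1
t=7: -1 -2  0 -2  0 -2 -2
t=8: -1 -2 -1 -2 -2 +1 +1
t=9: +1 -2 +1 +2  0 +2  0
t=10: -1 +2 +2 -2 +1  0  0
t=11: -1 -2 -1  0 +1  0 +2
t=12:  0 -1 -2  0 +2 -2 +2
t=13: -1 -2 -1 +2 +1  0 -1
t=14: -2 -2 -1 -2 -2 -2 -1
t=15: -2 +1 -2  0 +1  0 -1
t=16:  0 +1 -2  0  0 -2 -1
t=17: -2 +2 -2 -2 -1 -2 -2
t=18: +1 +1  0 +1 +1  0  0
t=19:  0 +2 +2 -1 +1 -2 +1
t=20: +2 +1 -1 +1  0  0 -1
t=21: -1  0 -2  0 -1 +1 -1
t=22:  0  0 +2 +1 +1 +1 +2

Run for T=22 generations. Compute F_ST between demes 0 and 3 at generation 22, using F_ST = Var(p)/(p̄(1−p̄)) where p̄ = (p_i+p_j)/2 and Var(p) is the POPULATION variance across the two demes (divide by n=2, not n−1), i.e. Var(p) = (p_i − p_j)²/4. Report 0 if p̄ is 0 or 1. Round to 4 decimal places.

t=0: k=[25 25 25 25 25 0 0]
t=1: x=[25.0000 25.0000 25.0000 25.0000 22.8750 2.1250 0.0000] k=[25 25 25 25 25 4 0]
t=2: x=[25.0000 25.0000 25.0000 25.0000 23.2150 5.4450 0.3400] k=[25 25 25 25 21 4 0]
t=3: x=[25.0000 25.0000 25.0000 24.6600 19.8950 5.1050 0.3400] k=[25 25 25 25 21 7 0]
t=4: x=[25.0000 25.0000 25.0000 24.6600 20.1500 7.5950 0.5950] k=[25 25 25 24 19 8 1]
t=5: x=[25.0000 25.0000 24.9150 23.6600 18.4900 8.3400 1.5950] k=[25 25 25 22 20 8 1]
t=6: x=[25.0000 25.0000 24.7450 22.0850 19.1500 8.4250 1.5950] k=[25 25 23 20 17 7 3]
t=7: x=[25.0000 24.8300 22.9150 20.0000 16.4050 7.5100 3.3400] k=[25 23 23 18 16 6 1]
t=8: x=[24.8300 23.1700 22.5750 18.2550 15.3200 6.4250 1.4250] k=[24 21 22 16 13 7 2]
t=9: x=[23.7450 21.3400 21.4050 16.2550 12.7450 7.0850 2.4250] k=[25 19 22 18 13 9 2]
t=10: x=[24.4900 19.7650 21.4050 17.9150 13.0850 8.7450 2.5950] k=[23 22 23 16 14 9 3]
t=11: x=[22.9150 22.1700 22.3200 16.4250 13.7450 8.9150 3.5100] k=[22 20 21 16 15 9 6]
t=12: x=[21.8300 20.2550 20.4900 16.3400 14.5750 9.2550 6.2550] k=[22 19 18 16 17 7 8]
t=13: x=[21.7450 19.1700 17.9150 16.2550 16.0650 7.9350 7.9150] k=[21 17 17 18 17 8 7]
t=14: x=[20.6600 17.3400 17.0850 17.8300 16.3200 8.6800 7.0850] k=[19 15 16 16 14 7 6]
t=15: x=[18.6600 15.4250 15.9150 15.8300 13.5750 7.5100 6.0850] k=[17 16 14 16 15 8 5]
t=16: x=[16.9150 15.9150 14.3400 15.7450 14.4900 8.3400 5.2550] k=[17 17 12 16 14 6 4]
t=17: x=[17.0000 16.5750 12.7650 15.4900 13.4900 6.5100 4.1700] k=[15 19 11 13 12 5 2]
t=18: x=[15.3400 17.9800 11.8500 12.7450 11.4900 5.3400 2.2550] k=[16 19 12 14 12 5 2]
t=19: x=[16.2550 18.1500 12.7650 13.6600 11.5750 5.3400 2.2550] k=[16 20 15 13 13 3 3]
t=20: x=[16.3400 19.2350 15.2550 13.1700 12.1500 3.8500 3.0000] k=[18 20 14 14 12 4 2]
t=21: x=[18.1700 19.3200 14.5100 13.8300 11.4900 4.5100 2.1700] k=[17 19 13 14 10 6 1]
t=22: x=[17.1700 18.3200 13.5950 13.5750 10.0000 5.9150 1.4250] k=[17 18 16 15 11 7 3]

0.0069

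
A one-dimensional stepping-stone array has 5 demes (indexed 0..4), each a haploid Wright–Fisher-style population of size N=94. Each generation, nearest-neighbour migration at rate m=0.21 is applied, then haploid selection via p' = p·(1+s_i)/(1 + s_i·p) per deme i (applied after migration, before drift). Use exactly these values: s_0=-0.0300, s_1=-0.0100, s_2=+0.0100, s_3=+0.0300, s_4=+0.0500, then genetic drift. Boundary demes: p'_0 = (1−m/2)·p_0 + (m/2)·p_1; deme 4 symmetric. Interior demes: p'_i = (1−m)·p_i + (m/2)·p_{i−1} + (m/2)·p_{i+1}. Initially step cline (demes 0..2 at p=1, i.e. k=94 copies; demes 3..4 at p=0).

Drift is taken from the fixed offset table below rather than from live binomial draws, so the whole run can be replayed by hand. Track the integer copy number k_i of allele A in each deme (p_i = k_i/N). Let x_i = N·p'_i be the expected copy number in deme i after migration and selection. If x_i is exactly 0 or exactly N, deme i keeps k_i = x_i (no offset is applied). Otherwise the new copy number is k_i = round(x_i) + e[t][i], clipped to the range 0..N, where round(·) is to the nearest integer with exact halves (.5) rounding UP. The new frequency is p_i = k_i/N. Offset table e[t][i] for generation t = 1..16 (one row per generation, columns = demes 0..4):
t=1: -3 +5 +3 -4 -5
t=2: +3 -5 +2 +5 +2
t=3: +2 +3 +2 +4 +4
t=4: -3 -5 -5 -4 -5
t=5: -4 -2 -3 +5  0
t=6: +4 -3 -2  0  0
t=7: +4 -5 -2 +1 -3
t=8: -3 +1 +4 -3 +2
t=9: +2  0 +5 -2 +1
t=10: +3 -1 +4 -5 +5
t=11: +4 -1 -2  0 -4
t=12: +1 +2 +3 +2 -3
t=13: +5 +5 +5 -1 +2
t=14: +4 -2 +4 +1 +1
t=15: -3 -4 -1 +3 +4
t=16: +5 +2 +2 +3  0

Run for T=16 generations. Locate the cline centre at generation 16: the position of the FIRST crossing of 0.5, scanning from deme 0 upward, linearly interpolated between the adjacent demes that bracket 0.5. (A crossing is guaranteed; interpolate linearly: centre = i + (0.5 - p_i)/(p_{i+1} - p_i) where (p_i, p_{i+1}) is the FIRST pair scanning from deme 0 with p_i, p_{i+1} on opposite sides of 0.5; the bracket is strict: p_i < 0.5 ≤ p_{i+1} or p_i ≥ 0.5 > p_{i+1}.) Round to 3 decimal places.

t=0: k=[94 94 94 0 0]
t=1: x=[94.0000 94.0000 84.2176 10.1342 0.0000] k=[94 94 87 6 0]
t=2: x=[94.0000 93.2576 79.3535 14.2282 0.6613] k=[94 88 81 19 3]
t=3: x=[93.3507 87.8374 75.3741 24.3596 4.9018] k=[94 91 77 28 9]
t=4: x=[93.6753 89.8049 73.4850 31.7687 11.4776] k=[91 85 68 28 6]
t=5: x=[90.2622 83.7536 65.7819 30.4958 8.6871] k=[86 82 63 35 9]
t=6: x=[85.3436 80.3079 62.2645 35.8633 12.2401] k=[89 77 60 36 12]
t=7: x=[87.5597 76.3313 59.4826 36.6588 15.1292] k=[92 71 57 38 12]
t=8: x=[89.6709 71.5638 56.6991 37.9318 15.3463] k=[87 73 61 35 17]
t=9: x=[85.2923 73.0468 59.7469 36.4977 19.6372] k=[87 73 65 34 21]
t=10: x=[85.2923 73.4692 62.7928 36.5481 23.2072] k=[88 72 67 32 28]
t=11: x=[86.1024 72.9915 64.0534 35.9086 29.3966] k=[90 72 62 36 25]
t=12: x=[87.9396 72.6748 60.5347 38.2436 27.0859] k=[89 75 64 40 24]
t=13: x=[87.3441 75.1641 62.8426 41.5240 26.6006] k=[92 80 68 41 29]
t=14: x=[90.6428 79.8798 66.6185 43.2644 31.2697] k=[94 78 71 44 32]
t=15: x=[92.2690 78.8175 69.0826 46.2693 34.3159] k=[89 75 68 49 38]
t=16: x=[87.3441 75.5866 66.9322 50.5314 40.2740] k=[92 78 69 54 40]

3.500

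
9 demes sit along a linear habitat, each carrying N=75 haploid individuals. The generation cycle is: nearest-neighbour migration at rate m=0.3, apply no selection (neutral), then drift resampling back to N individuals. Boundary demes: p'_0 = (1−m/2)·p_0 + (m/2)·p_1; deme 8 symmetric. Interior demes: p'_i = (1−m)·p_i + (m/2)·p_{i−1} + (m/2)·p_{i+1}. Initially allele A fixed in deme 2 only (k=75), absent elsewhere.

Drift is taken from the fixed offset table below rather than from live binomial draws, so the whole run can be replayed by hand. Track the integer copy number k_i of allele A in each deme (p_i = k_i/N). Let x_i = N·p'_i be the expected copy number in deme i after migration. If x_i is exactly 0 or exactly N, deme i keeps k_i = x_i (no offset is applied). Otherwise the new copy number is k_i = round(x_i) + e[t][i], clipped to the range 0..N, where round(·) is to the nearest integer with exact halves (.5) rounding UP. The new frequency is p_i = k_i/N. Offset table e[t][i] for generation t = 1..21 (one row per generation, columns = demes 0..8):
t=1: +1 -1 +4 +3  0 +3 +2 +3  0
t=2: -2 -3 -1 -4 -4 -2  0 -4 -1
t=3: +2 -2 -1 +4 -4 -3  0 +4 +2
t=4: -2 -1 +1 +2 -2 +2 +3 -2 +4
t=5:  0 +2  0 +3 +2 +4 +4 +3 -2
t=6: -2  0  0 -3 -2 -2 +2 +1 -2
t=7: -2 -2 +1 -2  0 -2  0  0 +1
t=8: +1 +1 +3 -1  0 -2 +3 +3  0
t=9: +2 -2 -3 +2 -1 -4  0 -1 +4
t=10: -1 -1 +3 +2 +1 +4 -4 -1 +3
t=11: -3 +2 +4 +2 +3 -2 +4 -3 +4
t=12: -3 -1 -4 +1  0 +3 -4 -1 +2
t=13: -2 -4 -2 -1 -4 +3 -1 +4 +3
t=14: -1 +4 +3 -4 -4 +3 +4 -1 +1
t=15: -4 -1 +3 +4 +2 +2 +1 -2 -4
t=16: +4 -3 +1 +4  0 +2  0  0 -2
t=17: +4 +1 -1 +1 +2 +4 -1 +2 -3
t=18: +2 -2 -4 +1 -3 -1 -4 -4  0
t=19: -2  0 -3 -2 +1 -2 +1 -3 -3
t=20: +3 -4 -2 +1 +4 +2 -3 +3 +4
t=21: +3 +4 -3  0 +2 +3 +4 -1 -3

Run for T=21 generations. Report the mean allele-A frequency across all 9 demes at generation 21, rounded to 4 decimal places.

t=0: k=[0 0 75 0 0 0 0 0 0]
t=1: x=[0.0000 11.2500 52.5000 11.2500 0.0000 0.0000 0.0000 0.0000 0.0000] k=[0 10 57 14 0 0 0 0 0]
t=2: x=[1.5000 15.5500 43.5000 18.3500 2.1000 0.0000 0.0000 0.0000 0.0000] k=[0 13 43 14 0 0 0 0 0]
t=3: x=[1.9500 15.5500 34.1500 16.2500 2.1000 0.0000 0.0000 0.0000 0.0000] k=[4 14 33 20 0 0 0 0 0]
t=4: x=[5.5000 15.3500 28.2000 18.9500 3.0000 0.0000 0.0000 0.0000 0.0000] k=[4 14 29 21 1 0 0 0 0]
t=5: x=[5.5000 14.7500 25.5500 19.2000 3.8500 0.1500 0.0000 0.0000 0.0000] k=[6 17 26 22 6 4 0 0 0]
t=6: x=[7.6500 16.7000 24.0500 20.2000 8.1000 3.7000 0.6000 0.0000 0.0000] k=[6 17 24 17 6 2 3 0 0]
t=7: x=[7.6500 16.4000 21.9000 16.4000 7.0500 2.7500 2.4000 0.4500 0.0000] k=[6 14 23 14 7 1 2 0 0]
t=8: x=[7.2000 14.1500 20.3000 14.3000 7.1500 2.0500 1.5500 0.3000 0.0000] k=[8 15 23 13 7 0 5 3 0]
t=9: x=[9.0500 15.1500 20.3000 13.6000 6.8500 1.8000 3.9500 2.8500 0.4500] k=[11 13 17 16 6 0 4 2 4]
t=10: x=[11.3000 13.3000 16.2500 14.6500 6.6000 1.5000 3.1000 2.6000 3.7000] k=[10 12 19 17 8 6 0 2 7]
t=11: x=[10.3000 12.7500 17.6500 15.9500 9.0500 5.4000 1.2000 2.4500 6.2500] k=[7 15 22 18 12 3 5 0 10]
t=12: x=[8.2000 14.8500 20.3500 17.7000 11.5500 4.6500 3.9500 2.2500 8.5000] k=[5 14 16 19 12 8 0 1 11]
t=13: x=[6.3500 12.9500 16.1500 17.5000 12.4500 7.4000 1.3500 2.3500 9.5000] k=[4 9 14 17 8 10 0 6 13]
t=14: x=[4.7500 9.0000 13.7000 15.2000 9.6500 8.2000 2.4000 6.1500 11.9500] k=[4 13 17 11 6 11 6 5 13]
t=15: x=[5.3500 12.2500 15.5000 11.1500 7.5000 9.5000 6.6000 6.3500 11.8000] k=[1 11 19 15 10 12 8 4 8]
t=16: x=[2.5000 10.7000 17.2000 14.8500 11.0500 11.1000 8.0000 5.2000 7.4000] k=[7 8 18 19 11 13 8 5 5]
t=17: x=[7.1500 9.3500 16.6500 17.6500 12.5000 11.9500 8.3000 5.4500 5.0000] k=[11 10 16 19 15 16 7 7 2]
t=18: x=[10.8500 11.0500 15.5500 17.9500 15.7500 14.5000 8.3500 6.2500 2.7500] k=[13 9 12 19 13 14 4 2 3]
t=19: x=[12.4000 10.0500 12.6000 17.0500 14.0500 12.3500 5.2000 2.4500 2.8500] k=[10 10 10 15 15 10 6 0 0]
t=20: x=[10.0000 10.0000 10.7500 14.2500 14.2500 10.1500 5.7000 0.9000 0.0000] k=[13 6 9 15 18 12 3 4 0]
t=21: x=[11.9500 7.5000 9.4500 14.5500 16.6500 11.5500 4.5000 3.2500 0.6000] k=[15 12 6 15 19 15 9 2 0]

0.1378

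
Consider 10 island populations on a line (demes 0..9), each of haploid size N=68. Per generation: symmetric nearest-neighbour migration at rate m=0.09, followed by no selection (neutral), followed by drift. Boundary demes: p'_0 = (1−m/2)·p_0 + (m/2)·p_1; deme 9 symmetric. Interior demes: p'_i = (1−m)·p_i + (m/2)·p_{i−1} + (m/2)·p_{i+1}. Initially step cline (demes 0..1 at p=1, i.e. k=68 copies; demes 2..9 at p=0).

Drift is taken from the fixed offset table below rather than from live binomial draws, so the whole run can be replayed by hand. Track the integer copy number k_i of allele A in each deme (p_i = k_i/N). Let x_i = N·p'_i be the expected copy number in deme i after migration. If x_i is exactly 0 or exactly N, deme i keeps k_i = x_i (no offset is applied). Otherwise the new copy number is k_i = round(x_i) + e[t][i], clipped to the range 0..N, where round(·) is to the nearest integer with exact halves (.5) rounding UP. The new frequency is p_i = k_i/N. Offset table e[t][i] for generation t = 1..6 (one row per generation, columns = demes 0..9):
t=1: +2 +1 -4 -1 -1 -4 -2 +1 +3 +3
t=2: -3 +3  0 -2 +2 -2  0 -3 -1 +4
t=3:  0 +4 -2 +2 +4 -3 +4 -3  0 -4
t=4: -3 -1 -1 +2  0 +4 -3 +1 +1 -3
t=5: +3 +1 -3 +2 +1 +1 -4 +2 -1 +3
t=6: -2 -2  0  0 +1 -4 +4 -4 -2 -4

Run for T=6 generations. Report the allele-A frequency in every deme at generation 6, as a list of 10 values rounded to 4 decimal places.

[0.9265, 0.8382, 0.1176, 0.0882, 0.0294, 0.0000, 0.0000, 0.0000, 0.0000, 0.0000]

t=0: k=[68 68 0 0 0 0 0 0 0 0]
t=1: x=[68.0000 64.9400 3.0600 0.0000 0.0000 0.0000 0.0000 0.0000 0.0000 0.0000] k=[68 66 0 0 0 0 0 0 0 0]
t=2: x=[67.9100 63.1200 2.9700 0.0000 0.0000 0.0000 0.0000 0.0000 0.0000 0.0000] k=[65 66 3 0 0 0 0 0 0 0]
t=3: x=[65.0450 63.1200 5.7000 0.1350 0.0000 0.0000 0.0000 0.0000 0.0000 0.0000] k=[65 67 4 2 0 0 0 0 0 0]
t=4: x=[65.0900 64.0750 6.7450 2.0000 0.0900 0.0000 0.0000 0.0000 0.0000 0.0000] k=[62 63 6 4 0 0 0 0 0 0]
t=5: x=[62.0450 60.3900 8.4750 3.9100 0.1800 0.0000 0.0000 0.0000 0.0000 0.0000] k=[65 61 5 6 1 0 0 0 0 0]
t=6: x=[64.8200 58.6600 7.5650 5.7300 1.1800 0.0450 0.0000 0.0000 0.0000 0.0000] k=[63 57 8 6 2 0 0 0 0 0]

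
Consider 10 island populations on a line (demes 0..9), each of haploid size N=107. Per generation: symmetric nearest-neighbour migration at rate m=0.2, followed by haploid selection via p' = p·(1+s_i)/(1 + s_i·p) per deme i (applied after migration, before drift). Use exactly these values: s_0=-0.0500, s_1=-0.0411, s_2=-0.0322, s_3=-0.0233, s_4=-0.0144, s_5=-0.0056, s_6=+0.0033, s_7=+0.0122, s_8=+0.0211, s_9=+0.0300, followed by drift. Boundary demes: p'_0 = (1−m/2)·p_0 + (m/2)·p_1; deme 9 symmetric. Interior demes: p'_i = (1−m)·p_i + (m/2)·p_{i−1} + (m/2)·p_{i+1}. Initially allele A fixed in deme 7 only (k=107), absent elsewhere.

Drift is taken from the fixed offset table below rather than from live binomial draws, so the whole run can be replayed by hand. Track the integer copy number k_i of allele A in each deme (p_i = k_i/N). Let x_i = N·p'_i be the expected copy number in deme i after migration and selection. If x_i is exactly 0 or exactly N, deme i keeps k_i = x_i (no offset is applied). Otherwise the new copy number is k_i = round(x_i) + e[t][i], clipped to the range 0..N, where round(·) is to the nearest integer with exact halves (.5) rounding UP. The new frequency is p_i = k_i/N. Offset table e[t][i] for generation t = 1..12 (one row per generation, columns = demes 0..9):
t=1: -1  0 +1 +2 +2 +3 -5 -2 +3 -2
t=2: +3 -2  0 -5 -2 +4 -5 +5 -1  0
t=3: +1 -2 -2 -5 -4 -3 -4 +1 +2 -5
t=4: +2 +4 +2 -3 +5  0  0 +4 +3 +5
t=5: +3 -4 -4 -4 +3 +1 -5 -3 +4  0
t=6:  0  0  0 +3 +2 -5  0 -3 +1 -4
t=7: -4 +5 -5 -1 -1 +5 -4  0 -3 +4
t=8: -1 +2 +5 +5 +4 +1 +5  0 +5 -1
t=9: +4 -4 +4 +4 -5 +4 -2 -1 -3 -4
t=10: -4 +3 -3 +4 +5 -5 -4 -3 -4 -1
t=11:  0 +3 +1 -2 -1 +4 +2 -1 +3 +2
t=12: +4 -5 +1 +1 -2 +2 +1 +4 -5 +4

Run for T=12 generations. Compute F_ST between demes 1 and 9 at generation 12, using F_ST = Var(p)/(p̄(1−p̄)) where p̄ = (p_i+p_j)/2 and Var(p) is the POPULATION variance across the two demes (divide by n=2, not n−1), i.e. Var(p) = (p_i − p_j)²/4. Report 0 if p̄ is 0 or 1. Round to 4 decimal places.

0.1120

t=0: k=[0 0 0 0 0 0 0 107 0 0]
t=1: x=[0.0000 0.0000 0.0000 0.0000 0.0000 0.0000 10.7318 85.8068 10.9028 0.0000] k=[0 0 0 0 0 0 6 84 14 0]
t=2: x=[0.0000 0.0000 0.0000 0.0000 0.0000 0.5967 13.2382 69.4959 19.9365 1.4414] k=[0 0 0 0 0 5 8 74 19 1]
t=3: x=[0.0000 0.0000 0.0000 0.0000 0.4928 4.7743 14.3409 62.2161 23.0757 2.8817] k=[0 0 0 0 0 2 10 63 25 0]
t=4: x=[0.0000 0.0000 0.0000 0.0000 0.1971 2.5858 14.5413 54.2243 26.7164 2.5732] k=[0 0 0 0 5 3 15 58 30 8]
t=5: x=[0.0000 0.0000 0.0000 0.4884 4.2405 4.3764 18.1496 51.2237 31.0582 10.4760] k=[0 0 0 0 7 5 13 48 35 10]
t=6: x=[0.0000 0.0000 0.0000 0.6838 6.0171 5.9683 15.7442 43.5127 34.2847 12.8300] k=[0 0 0 4 8 1 16 41 35 9]
t=7: x=[0.0000 0.0000 0.3872 3.9102 6.8070 3.1826 17.0472 38.1973 33.4784 11.9093] k=[0 0 0 3 6 8 13 38 30 16]
t=8: x=[0.0000 0.0000 0.2904 2.9320 5.8197 8.2571 15.0425 34.9849 29.8473 17.8350] k=[0 0 5 8 10 9 20 35 35 17]
t=9: x=[0.0000 0.4795 4.6522 7.7292 9.5728 10.1483 20.4545 33.7797 33.6800 19.2625] k=[0 0 9 12 5 14 18 33 31 15]
t=10: x=[0.0000 0.8633 8.1501 10.7695 6.5107 13.4339 19.1517 31.5692 30.0492 17.0188] k=[0 4 5 15 12 8 15 29 26 16]
t=11: x=[0.3801 3.5530 5.7202 13.4208 11.7475 9.0534 15.7442 27.5473 25.7056 17.4269] k=[0 7 7 11 11 13 18 27 29 19]
t=12: x=[0.6652 6.0557 7.1777 10.3770 11.0554 13.2347 18.4502 26.5413 28.2318 20.4851] k=[5 1 8 11 9 15 19 31 23 24]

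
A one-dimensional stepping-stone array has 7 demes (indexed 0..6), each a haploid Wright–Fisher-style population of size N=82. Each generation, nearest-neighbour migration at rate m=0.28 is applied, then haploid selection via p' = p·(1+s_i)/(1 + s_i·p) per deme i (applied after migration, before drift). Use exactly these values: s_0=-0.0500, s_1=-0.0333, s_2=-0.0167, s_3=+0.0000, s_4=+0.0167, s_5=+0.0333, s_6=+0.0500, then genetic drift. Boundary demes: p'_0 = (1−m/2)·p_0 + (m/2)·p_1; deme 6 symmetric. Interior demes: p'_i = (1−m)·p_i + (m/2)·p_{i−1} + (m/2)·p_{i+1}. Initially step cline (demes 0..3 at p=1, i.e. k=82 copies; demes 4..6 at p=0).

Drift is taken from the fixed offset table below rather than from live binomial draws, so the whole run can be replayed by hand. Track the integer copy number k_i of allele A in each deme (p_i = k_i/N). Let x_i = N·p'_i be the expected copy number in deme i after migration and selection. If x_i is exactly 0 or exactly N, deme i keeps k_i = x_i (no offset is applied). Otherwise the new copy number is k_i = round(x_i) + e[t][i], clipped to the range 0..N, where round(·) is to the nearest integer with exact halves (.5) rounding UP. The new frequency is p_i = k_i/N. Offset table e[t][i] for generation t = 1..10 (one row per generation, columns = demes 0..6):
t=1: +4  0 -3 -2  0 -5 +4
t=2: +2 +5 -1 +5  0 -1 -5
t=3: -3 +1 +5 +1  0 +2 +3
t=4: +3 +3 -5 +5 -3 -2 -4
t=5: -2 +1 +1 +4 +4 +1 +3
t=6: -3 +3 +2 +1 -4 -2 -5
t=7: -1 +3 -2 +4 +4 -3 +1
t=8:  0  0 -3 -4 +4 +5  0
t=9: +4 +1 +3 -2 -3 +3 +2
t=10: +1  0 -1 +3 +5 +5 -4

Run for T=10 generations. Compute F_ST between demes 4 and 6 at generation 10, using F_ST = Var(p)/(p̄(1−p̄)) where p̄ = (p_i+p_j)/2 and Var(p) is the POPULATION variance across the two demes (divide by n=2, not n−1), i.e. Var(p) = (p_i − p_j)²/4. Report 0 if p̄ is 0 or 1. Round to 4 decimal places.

0.2328

t=0: k=[82 82 82 82 0 0 0]
t=1: x=[82.0000 82.0000 82.0000 70.5200 11.6445 0.0000 0.0000] k=[82 82 82 69 12 0 0]
t=2: x=[82.0000 82.0000 80.1498 62.8400 18.5365 1.7348 0.0000] k=[82 82 79 68 19 1 0]
t=3: x=[82.0000 81.5656 77.8136 62.6800 23.6175 3.4878 0.1470] k=[82 82 82 64 24 5 3]
t=4: x=[82.0000 82.0000 79.4385 60.9200 27.2404 7.6030 3.4371] k=[82 82 74 66 24 6 0]
t=5: x=[82.0000 80.8420 73.8776 61.2400 27.6628 7.9111 0.8815] k=[82 82 75 65 32 9 4]
t=6: x=[82.0000 80.9867 74.4656 61.7800 33.7284 11.8482 4.9209] k=[82 82 76 63 30 10 0]
t=7: x=[82.0000 81.1314 74.9117 60.2000 32.1431 11.7253 1.4687] k=[82 82 73 64 36 9 2]
t=8: x=[82.0000 80.6973 72.8642 61.3400 36.4751 12.1348 3.1233] k=[82 81 70 57 40 17 3]
t=9: x=[81.8526 79.5198 69.5431 56.4400 39.4990 18.7292 5.1923] k=[82 81 73 54 36 22 7]
t=10: x=[81.8526 79.9535 71.3043 54.1400 36.8958 22.3892 9.5023] k=[82 80 70 57 42 27 6]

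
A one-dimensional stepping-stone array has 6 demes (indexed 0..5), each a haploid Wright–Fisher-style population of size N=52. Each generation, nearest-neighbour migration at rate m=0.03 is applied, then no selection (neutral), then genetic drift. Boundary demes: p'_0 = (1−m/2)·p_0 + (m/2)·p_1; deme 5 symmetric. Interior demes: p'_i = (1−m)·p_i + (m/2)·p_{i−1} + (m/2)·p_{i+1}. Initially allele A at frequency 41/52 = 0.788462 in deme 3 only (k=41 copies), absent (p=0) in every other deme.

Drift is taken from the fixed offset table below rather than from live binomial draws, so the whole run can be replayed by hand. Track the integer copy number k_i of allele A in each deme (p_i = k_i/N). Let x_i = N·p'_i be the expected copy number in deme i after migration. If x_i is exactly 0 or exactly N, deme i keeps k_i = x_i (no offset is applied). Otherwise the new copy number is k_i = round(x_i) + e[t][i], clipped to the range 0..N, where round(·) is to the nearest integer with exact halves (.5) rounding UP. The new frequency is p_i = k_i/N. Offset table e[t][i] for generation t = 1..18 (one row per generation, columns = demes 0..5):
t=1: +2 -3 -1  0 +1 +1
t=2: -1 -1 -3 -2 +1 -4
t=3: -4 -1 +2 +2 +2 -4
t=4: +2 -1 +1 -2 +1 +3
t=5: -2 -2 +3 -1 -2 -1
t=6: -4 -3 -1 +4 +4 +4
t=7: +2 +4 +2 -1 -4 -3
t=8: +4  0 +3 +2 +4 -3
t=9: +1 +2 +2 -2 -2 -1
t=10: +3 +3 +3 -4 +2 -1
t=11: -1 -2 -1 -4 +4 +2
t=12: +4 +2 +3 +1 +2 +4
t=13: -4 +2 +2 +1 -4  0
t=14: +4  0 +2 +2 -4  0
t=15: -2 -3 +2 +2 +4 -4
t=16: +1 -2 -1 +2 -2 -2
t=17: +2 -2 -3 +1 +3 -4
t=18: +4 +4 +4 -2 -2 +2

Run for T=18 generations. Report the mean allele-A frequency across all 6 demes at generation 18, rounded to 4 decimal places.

t=0: k=[0 0 0 41 0 0]
t=1: x=[0.0000 0.0000 0.6150 39.7700 0.6150 0.0000] k=[0 0 0 40 2 0]
t=2: x=[0.0000 0.0000 0.6000 38.8300 2.5400 0.0300] k=[0 0 0 37 4 0]
t=3: x=[0.0000 0.0000 0.5550 35.9500 4.4350 0.0600] k=[0 0 3 38 6 0]
t=4: x=[0.0000 0.0450 3.4800 36.9950 6.3900 0.0900] k=[0 0 4 35 7 3]
t=5: x=[0.0000 0.0600 4.4050 34.1150 7.3600 3.0600] k=[0 0 7 33 5 2]
t=6: x=[0.0000 0.1050 7.2850 32.1900 5.3750 2.0450] k=[0 0 6 36 9 6]
t=7: x=[0.0000 0.0900 6.3600 35.1450 9.3600 6.0450] k=[0 4 8 34 5 3]
t=8: x=[0.0600 4.0000 8.3300 33.1750 5.4050 3.0300] k=[4 4 11 35 9 0]
t=9: x=[4.0000 4.1050 11.2550 34.2500 9.2550 0.1350] k=[5 6 13 32 7 0]
t=10: x=[5.0150 6.0900 13.1800 31.3400 7.2700 0.1050] k=[8 9 16 27 9 0]
t=11: x=[8.0150 9.0900 16.0600 26.5650 9.1350 0.1350] k=[7 7 15 23 13 2]
t=12: x=[7.0000 7.1200 15.0000 22.7300 12.9850 2.1650] k=[11 9 18 24 15 6]
t=13: x=[10.9700 9.1650 17.9550 23.7750 15.0000 6.1350] k=[7 11 20 25 11 6]
t=14: x=[7.0600 11.0750 19.9400 24.7150 11.1350 6.0750] k=[11 11 22 27 7 6]
t=15: x=[11.0000 11.1650 21.9100 26.6250 7.2850 6.0150] k=[9 8 24 29 11 2]
t=16: x=[8.9850 8.2550 23.8350 28.6550 11.1350 2.1350] k=[10 6 23 31 9 0]
t=17: x=[9.9400 6.3150 22.8650 30.5500 9.1950 0.1350] k=[12 4 20 32 12 0]
t=18: x=[11.8800 4.3600 19.9400 31.5200 12.1200 0.1800] k=[16 8 24 30 10 2]

0.2885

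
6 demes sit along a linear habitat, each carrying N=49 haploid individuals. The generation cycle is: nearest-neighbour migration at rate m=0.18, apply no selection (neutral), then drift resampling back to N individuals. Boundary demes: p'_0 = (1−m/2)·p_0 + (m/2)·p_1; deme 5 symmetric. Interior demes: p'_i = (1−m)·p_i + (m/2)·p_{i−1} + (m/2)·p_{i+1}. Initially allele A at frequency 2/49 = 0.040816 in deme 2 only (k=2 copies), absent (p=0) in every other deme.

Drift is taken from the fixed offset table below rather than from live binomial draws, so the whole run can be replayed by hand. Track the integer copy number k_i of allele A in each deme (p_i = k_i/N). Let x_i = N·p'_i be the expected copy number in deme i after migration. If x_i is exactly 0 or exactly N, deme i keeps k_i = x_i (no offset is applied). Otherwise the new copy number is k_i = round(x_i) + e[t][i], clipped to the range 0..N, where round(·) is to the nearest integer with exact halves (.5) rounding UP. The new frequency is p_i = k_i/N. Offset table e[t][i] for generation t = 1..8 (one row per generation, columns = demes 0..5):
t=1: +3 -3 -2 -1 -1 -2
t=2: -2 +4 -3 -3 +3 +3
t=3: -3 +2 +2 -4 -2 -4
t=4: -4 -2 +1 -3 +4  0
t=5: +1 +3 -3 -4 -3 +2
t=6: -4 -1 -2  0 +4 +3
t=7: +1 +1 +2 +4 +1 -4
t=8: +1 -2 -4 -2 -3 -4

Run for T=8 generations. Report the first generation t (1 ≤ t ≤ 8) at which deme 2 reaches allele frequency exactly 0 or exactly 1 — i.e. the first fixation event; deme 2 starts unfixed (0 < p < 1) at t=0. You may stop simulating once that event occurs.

t=0: k=[0 0 2 0 0 0]
t=1: x=[0.0000 0.1800 1.6400 0.1800 0.0000 0.0000] k=[0 0 0 0 0 0]

1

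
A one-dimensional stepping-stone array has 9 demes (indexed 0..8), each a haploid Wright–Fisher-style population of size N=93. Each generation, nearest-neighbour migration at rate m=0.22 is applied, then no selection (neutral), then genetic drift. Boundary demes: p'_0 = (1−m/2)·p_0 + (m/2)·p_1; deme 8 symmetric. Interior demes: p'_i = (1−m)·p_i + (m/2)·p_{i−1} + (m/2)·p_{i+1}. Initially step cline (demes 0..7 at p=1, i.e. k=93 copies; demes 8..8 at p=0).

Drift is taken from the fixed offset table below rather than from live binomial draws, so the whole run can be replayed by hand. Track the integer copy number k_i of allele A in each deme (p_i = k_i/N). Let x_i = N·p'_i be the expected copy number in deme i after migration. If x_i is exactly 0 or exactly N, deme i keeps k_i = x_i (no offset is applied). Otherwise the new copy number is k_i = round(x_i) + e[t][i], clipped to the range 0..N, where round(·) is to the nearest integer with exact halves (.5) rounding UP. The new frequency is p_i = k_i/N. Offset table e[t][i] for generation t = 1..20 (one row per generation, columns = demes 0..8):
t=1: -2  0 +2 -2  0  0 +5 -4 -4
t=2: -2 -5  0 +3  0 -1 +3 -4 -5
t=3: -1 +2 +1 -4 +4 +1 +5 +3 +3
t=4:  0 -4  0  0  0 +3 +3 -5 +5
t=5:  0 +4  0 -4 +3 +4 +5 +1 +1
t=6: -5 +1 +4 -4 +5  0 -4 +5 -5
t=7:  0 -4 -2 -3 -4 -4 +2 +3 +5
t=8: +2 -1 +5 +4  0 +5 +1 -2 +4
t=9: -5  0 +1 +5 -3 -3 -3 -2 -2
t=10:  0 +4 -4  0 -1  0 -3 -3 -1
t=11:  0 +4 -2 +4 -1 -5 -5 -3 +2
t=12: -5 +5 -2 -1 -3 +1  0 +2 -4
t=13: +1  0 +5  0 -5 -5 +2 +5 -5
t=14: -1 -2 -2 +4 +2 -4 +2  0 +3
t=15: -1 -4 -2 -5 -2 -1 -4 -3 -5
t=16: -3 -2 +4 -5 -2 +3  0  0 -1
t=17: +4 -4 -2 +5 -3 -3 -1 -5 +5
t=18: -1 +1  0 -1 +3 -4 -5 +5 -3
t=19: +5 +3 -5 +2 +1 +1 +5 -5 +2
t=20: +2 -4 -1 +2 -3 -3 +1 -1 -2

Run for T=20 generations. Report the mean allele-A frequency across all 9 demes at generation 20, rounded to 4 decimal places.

0.7981

t=0: k=[93 93 93 93 93 93 93 93 0]
t=1: x=[93.0000 93.0000 93.0000 93.0000 93.0000 93.0000 93.0000 82.7700 10.2300] k=[93 93 93 93 93 93 93 79 6]
t=2: x=[93.0000 93.0000 93.0000 93.0000 93.0000 93.0000 91.4600 72.5100 14.0300] k=[93 93 93 93 93 93 93 69 9]
t=3: x=[93.0000 93.0000 93.0000 93.0000 93.0000 93.0000 90.3600 65.0400 15.6000] k=[93 93 93 93 93 93 93 68 19]
t=4: x=[93.0000 93.0000 93.0000 93.0000 93.0000 93.0000 90.2500 65.3600 24.3900] k=[93 93 93 93 93 93 93 60 29]
t=5: x=[93.0000 93.0000 93.0000 93.0000 93.0000 93.0000 89.3700 60.2200 32.4100] k=[93 93 93 93 93 93 93 61 33]
t=6: x=[93.0000 93.0000 93.0000 93.0000 93.0000 93.0000 89.4800 61.4400 36.0800] k=[93 93 93 93 93 93 85 66 31]
t=7: x=[93.0000 93.0000 93.0000 93.0000 93.0000 92.1200 83.7900 64.2400 34.8500] k=[93 93 93 93 93 88 86 67 40]
t=8: x=[93.0000 93.0000 93.0000 93.0000 92.4500 88.3300 84.1300 66.1200 42.9700] k=[93 93 93 93 92 93 85 64 47]
t=9: x=[93.0000 93.0000 93.0000 92.8900 92.2200 92.0100 83.5700 64.4400 48.8700] k=[93 93 93 93 89 89 81 62 47]
t=10: x=[93.0000 93.0000 93.0000 92.5600 89.4400 88.1200 79.7900 62.4400 48.6500] k=[93 93 93 93 88 88 77 59 48]
t=11: x=[93.0000 93.0000 93.0000 92.4500 88.5500 86.7900 76.2300 59.7700 49.2100] k=[93 93 93 93 88 82 71 57 51]
t=12: x=[93.0000 93.0000 93.0000 92.4500 87.8900 81.4500 70.6700 57.8800 51.6600] k=[93 93 93 91 85 82 71 60 48]
t=13: x=[93.0000 93.0000 92.7800 90.5600 85.3300 81.1200 71.0000 59.8900 49.3200] k=[93 93 93 91 80 76 73 65 44]
t=14: x=[93.0000 93.0000 92.7800 90.0100 80.7700 76.1100 72.4500 63.5700 46.3100] k=[93 93 91 93 83 72 74 64 49]
t=15: x=[93.0000 92.7800 91.4400 91.6800 82.8900 73.4300 72.6800 63.4500 50.6500] k=[93 89 89 87 81 72 69 60 46]
t=16: x=[92.5600 89.4400 88.7800 86.5600 80.6700 72.6600 68.3400 59.4500 47.5400] k=[90 87 93 82 79 76 68 59 47]
t=17: x=[89.6700 87.9900 91.1300 82.8800 79.0000 75.4500 67.8900 58.6700 48.3200] k=[93 84 89 88 76 72 67 54 53]
t=18: x=[92.0100 85.5400 88.3400 86.7900 76.8800 71.8900 66.1200 55.3200 53.1100] k=[91 87 88 86 80 68 61 60 50]
t=19: x=[90.5600 87.5500 87.6700 85.5600 79.3400 68.5500 61.6600 59.0100 51.1000] k=[93 91 83 88 80 70 67 54 53]
t=20: x=[92.7800 90.3400 84.4300 86.5700 79.7800 70.7700 65.9000 55.3200 53.1100] k=[93 86 83 89 77 68 67 54 51]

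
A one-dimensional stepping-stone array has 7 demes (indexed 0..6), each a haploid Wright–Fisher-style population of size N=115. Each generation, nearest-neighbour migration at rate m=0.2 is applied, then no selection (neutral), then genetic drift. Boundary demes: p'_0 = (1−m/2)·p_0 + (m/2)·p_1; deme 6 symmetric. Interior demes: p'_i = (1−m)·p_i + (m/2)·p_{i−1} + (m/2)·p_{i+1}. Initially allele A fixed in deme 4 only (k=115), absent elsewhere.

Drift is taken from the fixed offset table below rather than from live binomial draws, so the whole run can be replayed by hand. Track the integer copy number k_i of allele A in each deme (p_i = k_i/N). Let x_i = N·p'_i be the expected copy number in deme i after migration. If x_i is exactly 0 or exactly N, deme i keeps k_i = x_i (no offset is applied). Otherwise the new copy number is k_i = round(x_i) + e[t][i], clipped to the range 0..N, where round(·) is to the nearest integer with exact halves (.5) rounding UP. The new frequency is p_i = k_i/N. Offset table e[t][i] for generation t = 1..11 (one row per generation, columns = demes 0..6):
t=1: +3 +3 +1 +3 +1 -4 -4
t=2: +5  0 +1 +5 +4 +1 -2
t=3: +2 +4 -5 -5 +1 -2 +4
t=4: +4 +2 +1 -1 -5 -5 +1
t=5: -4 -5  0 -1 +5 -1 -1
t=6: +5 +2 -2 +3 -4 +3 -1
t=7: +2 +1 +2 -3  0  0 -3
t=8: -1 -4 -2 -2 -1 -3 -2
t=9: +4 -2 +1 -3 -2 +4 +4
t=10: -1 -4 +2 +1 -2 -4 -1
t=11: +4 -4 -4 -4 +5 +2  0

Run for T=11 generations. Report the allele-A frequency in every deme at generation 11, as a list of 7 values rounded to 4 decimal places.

t=0: k=[0 0 0 0 115 0 0]
t=1: x=[0.0000 0.0000 0.0000 11.5000 92.0000 11.5000 0.0000] k=[0 0 0 15 93 8 0]
t=2: x=[0.0000 0.0000 1.5000 21.3000 76.7000 15.7000 0.8000] k=[0 0 3 26 81 17 0]
t=3: x=[0.0000 0.3000 5.0000 29.2000 69.1000 21.7000 1.7000] k=[0 4 0 24 70 20 6]
t=4: x=[0.4000 3.2000 2.8000 26.2000 60.4000 23.6000 7.4000] k=[4 5 4 25 55 19 8]
t=5: x=[4.1000 4.8000 6.2000 25.9000 48.4000 21.5000 9.1000] k=[0 0 6 25 53 21 8]
t=6: x=[0.0000 0.6000 7.3000 25.9000 47.0000 22.9000 9.3000] k=[0 3 5 29 43 26 8]
t=7: x=[0.3000 2.9000 7.2000 28.0000 39.9000 25.9000 9.8000] k=[2 4 9 25 40 26 7]
t=8: x=[2.2000 4.3000 10.1000 24.9000 37.1000 25.5000 8.9000] k=[1 0 8 23 36 23 7]
t=9: x=[0.9000 0.9000 8.7000 22.8000 33.4000 22.7000 8.6000] k=[5 0 10 20 31 27 13]
t=10: x=[4.5000 1.5000 10.0000 20.1000 29.5000 26.0000 14.4000] k=[4 0 12 21 28 22 13]
t=11: x=[3.6000 1.6000 11.7000 20.8000 26.7000 21.7000 13.9000] k=[8 0 8 17 32 24 14]

[0.0696, 0.0000, 0.0696, 0.1478, 0.2783, 0.2087, 0.1217]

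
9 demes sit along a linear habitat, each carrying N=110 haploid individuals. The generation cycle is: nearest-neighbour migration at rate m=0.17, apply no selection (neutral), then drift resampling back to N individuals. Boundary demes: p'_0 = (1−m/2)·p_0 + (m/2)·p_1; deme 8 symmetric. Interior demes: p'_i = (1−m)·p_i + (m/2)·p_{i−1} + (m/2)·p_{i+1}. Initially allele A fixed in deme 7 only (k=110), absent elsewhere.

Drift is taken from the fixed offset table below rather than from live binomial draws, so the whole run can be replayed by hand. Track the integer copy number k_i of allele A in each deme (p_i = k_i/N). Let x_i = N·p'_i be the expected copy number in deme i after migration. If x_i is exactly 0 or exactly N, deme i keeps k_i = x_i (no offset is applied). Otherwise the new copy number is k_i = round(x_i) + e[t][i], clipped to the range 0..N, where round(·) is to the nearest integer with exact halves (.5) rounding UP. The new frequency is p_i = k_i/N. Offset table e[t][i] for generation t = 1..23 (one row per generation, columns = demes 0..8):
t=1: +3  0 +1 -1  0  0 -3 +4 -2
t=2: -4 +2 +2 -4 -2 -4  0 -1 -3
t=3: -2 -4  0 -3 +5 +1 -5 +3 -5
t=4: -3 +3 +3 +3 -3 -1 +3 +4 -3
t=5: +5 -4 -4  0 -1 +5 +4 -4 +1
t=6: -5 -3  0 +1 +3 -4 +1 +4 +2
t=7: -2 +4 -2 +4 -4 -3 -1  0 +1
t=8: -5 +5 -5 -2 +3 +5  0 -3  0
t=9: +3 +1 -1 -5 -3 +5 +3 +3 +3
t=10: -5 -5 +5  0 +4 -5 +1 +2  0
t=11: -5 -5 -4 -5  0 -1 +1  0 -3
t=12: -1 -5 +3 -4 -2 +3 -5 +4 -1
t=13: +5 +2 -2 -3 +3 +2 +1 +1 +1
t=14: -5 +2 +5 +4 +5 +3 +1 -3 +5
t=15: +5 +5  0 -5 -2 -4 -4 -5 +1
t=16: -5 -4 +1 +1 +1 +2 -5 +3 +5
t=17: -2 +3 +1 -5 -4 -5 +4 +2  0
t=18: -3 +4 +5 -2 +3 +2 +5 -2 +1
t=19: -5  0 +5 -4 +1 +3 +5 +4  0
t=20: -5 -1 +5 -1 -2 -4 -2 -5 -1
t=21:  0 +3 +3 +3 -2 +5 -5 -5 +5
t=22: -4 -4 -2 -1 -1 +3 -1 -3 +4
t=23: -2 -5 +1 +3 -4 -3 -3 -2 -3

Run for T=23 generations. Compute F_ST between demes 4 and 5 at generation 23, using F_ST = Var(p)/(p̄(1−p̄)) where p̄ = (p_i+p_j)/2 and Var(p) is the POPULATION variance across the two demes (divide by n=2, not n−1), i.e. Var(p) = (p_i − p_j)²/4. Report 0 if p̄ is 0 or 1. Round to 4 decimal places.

t=0: k=[0 0 0 0 0 0 0 110 0]
t=1: x=[0.0000 0.0000 0.0000 0.0000 0.0000 0.0000 9.3500 91.3000 9.3500] k=[0 0 0 0 0 0 6 95 7]
t=2: x=[0.0000 0.0000 0.0000 0.0000 0.0000 0.5100 13.0550 79.9550 14.4800] k=[0 0 0 0 0 0 13 79 11]
t=3: x=[0.0000 0.0000 0.0000 0.0000 0.0000 1.1050 17.5050 67.6100 16.7800] k=[0 0 0 0 0 2 13 71 12]
t=4: x=[0.0000 0.0000 0.0000 0.0000 0.1700 2.7650 16.9950 61.0550 17.0150] k=[0 0 0 0 0 2 20 65 14]
t=5: x=[0.0000 0.0000 0.0000 0.0000 0.1700 3.3600 22.2950 56.8400 18.3350] k=[0 0 0 0 0 8 26 53 19]
t=6: x=[0.0000 0.0000 0.0000 0.0000 0.6800 8.8500 26.7650 47.8150 21.8900] k=[0 0 0 0 4 5 28 52 24]
t=7: x=[0.0000 0.0000 0.0000 0.3400 3.7450 6.8700 28.0850 47.5800 26.3800] k=[0 0 0 4 0 4 27 48 27]
t=8: x=[0.0000 0.0000 0.3400 3.3200 0.6800 5.6150 26.8300 44.4300 28.7850] k=[0 0 0 1 4 11 27 41 29]
t=9: x=[0.0000 0.0000 0.0850 1.1700 4.3400 11.7650 26.8300 38.7900 30.0200] k=[0 0 0 0 1 17 30 42 33]
t=10: x=[0.0000 0.0000 0.0000 0.0850 2.2750 16.7450 29.9150 40.2150 33.7650] k=[0 0 0 0 6 12 31 42 34]
t=11: x=[0.0000 0.0000 0.0000 0.5100 6.0000 13.1050 30.3200 40.3850 34.6800] k=[0 0 0 0 6 12 31 40 32]
t=12: x=[0.0000 0.0000 0.0000 0.5100 6.0000 13.1050 30.1500 38.5550 32.6800] k=[0 0 0 0 4 16 25 43 32]
t=13: x=[0.0000 0.0000 0.0000 0.3400 4.6800 15.7450 25.7650 40.5350 32.9350] k=[0 0 0 0 8 18 27 42 34]
t=14: x=[0.0000 0.0000 0.0000 0.6800 8.1700 17.9150 27.5100 40.0450 34.6800] k=[0 0 0 5 13 21 29 37 40]
t=15: x=[0.0000 0.0000 0.4250 5.2550 13.0000 21.0000 29.0000 36.5750 39.7450] k=[0 0 0 0 11 17 25 32 41]
t=16: x=[0.0000 0.0000 0.0000 0.9350 10.5750 17.1700 24.9150 32.1700 40.2350] k=[0 0 0 2 12 19 20 35 45]
t=17: x=[0.0000 0.0000 0.1700 2.6800 11.7450 18.4900 21.1900 34.5750 44.1500] k=[0 0 1 0 8 13 25 37 44]
t=18: x=[0.0000 0.0850 0.8300 0.7650 7.7450 13.5950 25.0000 36.5750 43.4050] k=[0 4 6 0 11 16 30 35 44]
t=19: x=[0.3400 3.8300 5.3200 1.4450 10.4900 16.7650 29.2350 35.3400 43.2350] k=[0 4 10 0 11 20 34 39 43]
t=20: x=[0.3400 4.1700 8.6400 1.7850 10.8300 20.4250 33.2350 38.9150 42.6600] k=[0 3 14 1 9 16 31 34 42]
t=21: x=[0.2550 3.6800 11.9600 2.7850 8.9150 16.6800 29.9800 34.4250 41.3200] k=[0 7 15 6 7 22 25 29 46]
t=22: x=[0.5950 7.0850 13.5550 6.8500 8.1900 20.9800 25.0850 30.1050 44.5550] k=[0 3 12 6 7 24 24 27 49]
t=23: x=[0.2550 3.5100 10.7250 6.5950 8.3600 22.5550 24.2550 28.6150 47.1300] k=[0 0 12 10 4 20 21 27 44]

0.0544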